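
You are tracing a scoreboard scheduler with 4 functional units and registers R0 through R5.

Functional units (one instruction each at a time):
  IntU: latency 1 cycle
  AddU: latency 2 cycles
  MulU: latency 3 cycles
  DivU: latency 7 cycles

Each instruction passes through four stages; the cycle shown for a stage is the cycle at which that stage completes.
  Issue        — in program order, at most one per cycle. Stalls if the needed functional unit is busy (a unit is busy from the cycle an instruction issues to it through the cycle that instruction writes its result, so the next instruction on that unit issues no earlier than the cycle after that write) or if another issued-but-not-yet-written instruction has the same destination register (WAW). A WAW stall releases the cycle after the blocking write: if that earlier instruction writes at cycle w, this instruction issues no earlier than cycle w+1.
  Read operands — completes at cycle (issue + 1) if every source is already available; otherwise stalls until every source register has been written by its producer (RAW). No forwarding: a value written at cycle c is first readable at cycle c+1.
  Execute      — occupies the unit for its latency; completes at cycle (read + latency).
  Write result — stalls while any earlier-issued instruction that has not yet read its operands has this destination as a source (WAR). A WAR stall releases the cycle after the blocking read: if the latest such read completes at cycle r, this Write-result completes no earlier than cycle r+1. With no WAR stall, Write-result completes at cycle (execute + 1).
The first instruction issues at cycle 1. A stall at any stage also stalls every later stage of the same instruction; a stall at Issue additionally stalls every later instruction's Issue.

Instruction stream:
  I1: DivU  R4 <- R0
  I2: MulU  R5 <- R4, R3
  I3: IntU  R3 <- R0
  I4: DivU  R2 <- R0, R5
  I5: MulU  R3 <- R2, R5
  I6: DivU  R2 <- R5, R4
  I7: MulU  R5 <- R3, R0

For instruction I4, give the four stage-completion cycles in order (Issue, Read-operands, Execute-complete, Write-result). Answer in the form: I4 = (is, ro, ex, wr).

I4 = (11, 16, 23, 24)

I1 -> (1, 2, 9, 10)
I2 -> (2, 11, 14, 15)  // RAW R4: wait I1 write@10
I3 -> (3, 4, 5, 12)  // WAR R3: wait I2 read@11
I4 -> (11, 16, 23, 24)  // struct: DivU busy until I1 writes@10, RAW R5: wait I2 write@15
I5 -> (16, 25, 28, 29)  // struct: MulU busy until I2 writes@15, RAW R2: wait I4 write@24
I6 -> (25, 26, 33, 34)  // struct: DivU busy until I4 writes@24
I7 -> (30, 31, 34, 35)  // struct: MulU busy until I5 writes@29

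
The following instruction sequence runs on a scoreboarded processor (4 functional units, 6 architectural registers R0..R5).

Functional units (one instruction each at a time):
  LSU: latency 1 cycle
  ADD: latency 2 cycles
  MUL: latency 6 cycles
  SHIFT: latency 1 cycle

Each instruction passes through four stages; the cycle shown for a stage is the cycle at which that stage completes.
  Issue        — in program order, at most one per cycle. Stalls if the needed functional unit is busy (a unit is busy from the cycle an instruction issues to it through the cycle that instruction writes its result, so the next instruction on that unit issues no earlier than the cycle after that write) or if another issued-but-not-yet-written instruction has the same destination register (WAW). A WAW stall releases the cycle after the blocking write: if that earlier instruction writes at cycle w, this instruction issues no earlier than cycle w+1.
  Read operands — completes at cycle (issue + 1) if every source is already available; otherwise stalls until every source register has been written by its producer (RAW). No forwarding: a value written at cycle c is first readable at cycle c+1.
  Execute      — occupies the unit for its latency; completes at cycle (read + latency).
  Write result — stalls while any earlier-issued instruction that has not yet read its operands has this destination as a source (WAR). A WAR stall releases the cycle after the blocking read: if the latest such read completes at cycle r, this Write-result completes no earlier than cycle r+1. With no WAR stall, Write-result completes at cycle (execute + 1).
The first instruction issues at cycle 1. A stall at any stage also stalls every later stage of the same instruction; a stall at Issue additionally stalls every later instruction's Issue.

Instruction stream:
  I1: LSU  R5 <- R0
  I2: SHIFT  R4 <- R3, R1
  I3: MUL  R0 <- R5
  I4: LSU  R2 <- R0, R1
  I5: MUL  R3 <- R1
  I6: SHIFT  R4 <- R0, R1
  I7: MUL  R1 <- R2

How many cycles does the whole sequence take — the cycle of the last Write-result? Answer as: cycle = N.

cycle = 30

I1  is:1  ro:2  ex:3  wr:4
I2  is:2  ro:3  ex:4  wr:5
I3  is:3  ro:5  ex:11  wr:12  — RAW R5: wait I1 write@4
I4  is:5  ro:13  ex:14  wr:15  — struct: LSU busy until I1 writes@4, RAW R0: wait I3 write@12
I5  is:13  ro:14  ex:20  wr:21  — struct: MUL busy until I3 writes@12
I6  is:14  ro:15  ex:16  wr:17
I7  is:22  ro:23  ex:29  wr:30  — struct: MUL busy until I5 writes@21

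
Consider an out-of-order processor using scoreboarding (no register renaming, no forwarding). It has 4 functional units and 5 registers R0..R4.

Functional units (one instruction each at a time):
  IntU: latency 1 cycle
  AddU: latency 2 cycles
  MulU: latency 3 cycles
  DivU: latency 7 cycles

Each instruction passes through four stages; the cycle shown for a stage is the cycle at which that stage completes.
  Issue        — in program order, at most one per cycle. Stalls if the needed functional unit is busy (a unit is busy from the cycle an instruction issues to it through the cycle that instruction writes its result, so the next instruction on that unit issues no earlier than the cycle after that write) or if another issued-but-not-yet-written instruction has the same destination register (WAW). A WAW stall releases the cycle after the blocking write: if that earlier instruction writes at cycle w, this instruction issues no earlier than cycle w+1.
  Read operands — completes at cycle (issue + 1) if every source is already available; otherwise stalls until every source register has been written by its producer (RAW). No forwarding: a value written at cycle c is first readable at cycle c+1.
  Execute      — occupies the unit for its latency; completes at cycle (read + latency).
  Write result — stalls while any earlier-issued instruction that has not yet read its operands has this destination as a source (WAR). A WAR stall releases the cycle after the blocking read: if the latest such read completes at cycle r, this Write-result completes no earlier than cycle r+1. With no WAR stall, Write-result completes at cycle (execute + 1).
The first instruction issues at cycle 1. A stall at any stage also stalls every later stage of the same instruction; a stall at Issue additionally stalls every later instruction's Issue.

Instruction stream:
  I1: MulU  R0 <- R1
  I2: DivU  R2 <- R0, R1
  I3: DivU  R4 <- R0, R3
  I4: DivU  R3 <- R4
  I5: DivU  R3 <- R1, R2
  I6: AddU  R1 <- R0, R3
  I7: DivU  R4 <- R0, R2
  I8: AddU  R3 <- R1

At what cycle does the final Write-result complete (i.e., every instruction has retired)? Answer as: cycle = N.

1) issue 1, read 2, done 5, write 6
2) issue 2, read 7, done 14, write 15  <RAW R0: wait I1 write@6>
3) issue 16, read 17, done 24, write 25  <struct: DivU busy until I2 writes@15>
4) issue 26, read 27, done 34, write 35  <struct: DivU busy until I3 writes@25>
5) issue 36, read 37, done 44, write 45  <struct: DivU busy until I4 writes@35>
6) issue 37, read 46, done 48, write 49  <RAW R3: wait I5 write@45>
7) issue 46, read 47, done 54, write 55  <struct: DivU busy until I5 writes@45>
8) issue 50, read 51, done 53, write 54  <struct: AddU busy until I6 writes@49>

cycle = 55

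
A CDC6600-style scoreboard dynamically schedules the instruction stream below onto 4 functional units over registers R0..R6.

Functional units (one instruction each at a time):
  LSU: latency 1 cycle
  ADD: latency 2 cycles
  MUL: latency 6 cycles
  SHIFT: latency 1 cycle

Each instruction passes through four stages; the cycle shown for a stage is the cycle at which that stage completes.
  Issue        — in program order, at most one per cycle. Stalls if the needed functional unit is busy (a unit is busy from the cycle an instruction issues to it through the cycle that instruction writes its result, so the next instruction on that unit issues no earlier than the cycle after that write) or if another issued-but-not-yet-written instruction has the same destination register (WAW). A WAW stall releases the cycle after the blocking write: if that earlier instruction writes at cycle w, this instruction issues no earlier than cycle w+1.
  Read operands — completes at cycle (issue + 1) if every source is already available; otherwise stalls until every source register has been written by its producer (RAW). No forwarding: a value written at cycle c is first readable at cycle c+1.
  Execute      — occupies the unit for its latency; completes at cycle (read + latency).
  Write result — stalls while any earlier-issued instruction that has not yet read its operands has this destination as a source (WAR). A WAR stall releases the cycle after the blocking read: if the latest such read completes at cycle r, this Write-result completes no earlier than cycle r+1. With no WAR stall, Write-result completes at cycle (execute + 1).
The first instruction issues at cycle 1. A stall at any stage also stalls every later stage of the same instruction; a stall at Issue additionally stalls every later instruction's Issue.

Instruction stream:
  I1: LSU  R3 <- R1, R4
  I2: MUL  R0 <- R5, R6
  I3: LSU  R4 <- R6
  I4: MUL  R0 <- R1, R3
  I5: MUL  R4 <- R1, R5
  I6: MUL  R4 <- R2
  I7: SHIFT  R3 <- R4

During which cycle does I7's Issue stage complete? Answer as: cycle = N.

[I1] 1/2/3/4
[I2] 2/3/9/10
[I3] 5/6/7/8  (struct: LSU busy until I1 writes@4)
[I4] 11/12/18/19  (struct: MUL busy until I2 writes@10)
[I5] 20/21/27/28  (struct: MUL busy until I4 writes@19)
[I6] 29/30/36/37  (struct: MUL busy until I5 writes@28)
[I7] 30/38/39/40  (RAW R4: wait I6 write@37)

cycle = 30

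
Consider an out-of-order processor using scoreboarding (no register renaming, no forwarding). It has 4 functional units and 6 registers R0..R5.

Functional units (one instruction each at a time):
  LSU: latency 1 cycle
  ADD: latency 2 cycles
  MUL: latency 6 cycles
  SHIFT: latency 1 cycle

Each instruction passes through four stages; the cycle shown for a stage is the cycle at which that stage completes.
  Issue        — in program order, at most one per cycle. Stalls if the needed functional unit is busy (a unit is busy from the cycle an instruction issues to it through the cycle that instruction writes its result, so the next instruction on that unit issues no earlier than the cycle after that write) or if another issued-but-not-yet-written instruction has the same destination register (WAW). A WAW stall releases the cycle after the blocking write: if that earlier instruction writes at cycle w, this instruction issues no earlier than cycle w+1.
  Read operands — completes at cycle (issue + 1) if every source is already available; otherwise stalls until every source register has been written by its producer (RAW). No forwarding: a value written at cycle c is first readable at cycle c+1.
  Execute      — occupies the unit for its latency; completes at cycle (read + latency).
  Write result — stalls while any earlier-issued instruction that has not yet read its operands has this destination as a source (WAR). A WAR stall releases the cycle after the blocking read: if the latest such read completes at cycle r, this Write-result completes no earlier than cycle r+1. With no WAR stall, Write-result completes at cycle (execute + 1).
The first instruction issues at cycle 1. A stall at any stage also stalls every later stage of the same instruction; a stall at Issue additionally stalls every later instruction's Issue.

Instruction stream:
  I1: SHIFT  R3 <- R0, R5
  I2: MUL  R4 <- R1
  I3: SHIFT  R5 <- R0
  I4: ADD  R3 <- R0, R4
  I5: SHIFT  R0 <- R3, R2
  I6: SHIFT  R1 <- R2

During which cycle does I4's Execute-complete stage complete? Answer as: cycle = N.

cycle = 13

  I1 | 1 | 2 | 3 | 4
  I2 | 2 | 3 | 9 | 10
  I3 | 5 | 6 | 7 | 8   struct: SHIFT busy until I1 writes@4
  I4 | 6 | 11 | 13 | 14   RAW R4: wait I2 write@10
  I5 | 9 | 15 | 16 | 17   struct: SHIFT busy until I3 writes@8 · RAW R3: wait I4 write@14
  I6 | 18 | 19 | 20 | 21   struct: SHIFT busy until I5 writes@17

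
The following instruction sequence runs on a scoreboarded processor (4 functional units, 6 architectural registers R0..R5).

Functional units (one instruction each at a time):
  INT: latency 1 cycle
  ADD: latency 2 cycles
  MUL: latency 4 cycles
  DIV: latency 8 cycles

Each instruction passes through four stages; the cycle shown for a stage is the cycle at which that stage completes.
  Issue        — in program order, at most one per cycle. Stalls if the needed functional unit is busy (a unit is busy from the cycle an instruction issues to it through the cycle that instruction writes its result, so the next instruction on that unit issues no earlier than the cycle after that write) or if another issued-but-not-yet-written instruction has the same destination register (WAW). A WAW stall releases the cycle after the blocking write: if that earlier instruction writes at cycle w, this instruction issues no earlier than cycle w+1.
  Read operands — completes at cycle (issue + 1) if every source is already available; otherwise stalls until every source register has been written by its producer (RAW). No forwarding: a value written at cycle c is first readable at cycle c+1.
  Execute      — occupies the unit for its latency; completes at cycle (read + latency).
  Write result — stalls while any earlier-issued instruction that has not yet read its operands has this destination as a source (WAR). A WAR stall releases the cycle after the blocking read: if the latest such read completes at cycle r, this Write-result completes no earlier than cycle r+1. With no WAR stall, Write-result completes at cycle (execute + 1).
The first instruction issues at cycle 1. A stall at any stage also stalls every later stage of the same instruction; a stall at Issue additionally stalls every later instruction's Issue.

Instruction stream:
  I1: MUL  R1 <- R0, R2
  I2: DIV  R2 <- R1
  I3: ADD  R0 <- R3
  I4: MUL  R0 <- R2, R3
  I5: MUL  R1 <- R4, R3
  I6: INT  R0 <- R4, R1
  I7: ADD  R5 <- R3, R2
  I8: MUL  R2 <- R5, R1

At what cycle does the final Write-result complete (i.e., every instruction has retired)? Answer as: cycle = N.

[1] I1 issues→MUL
[2] I1 reads; I2 issues→DIV
[3] I3 issues→ADD
[4] I3 reads
[6] I1 exec-done; I3 exec-done
[7] I1 writes R1; I3 writes R0
[8] I2 reads; I4 issues→MUL
[16] I2 exec-done
[17] I2 writes R2
[18] I4 reads
[22] I4 exec-done
[23] I4 writes R0
[24] I5 issues→MUL
[25] I5 reads; I6 issues→INT
[26] I7 issues→ADD
[27] I7 reads
[29] I5 exec-done; I7 exec-done
[30] I5 writes R1; I7 writes R5
[31] I6 reads; I8 issues→MUL
[32] I6 exec-done; I8 reads
[33] I6 writes R0
[36] I8 exec-done
[37] I8 writes R2

cycle = 37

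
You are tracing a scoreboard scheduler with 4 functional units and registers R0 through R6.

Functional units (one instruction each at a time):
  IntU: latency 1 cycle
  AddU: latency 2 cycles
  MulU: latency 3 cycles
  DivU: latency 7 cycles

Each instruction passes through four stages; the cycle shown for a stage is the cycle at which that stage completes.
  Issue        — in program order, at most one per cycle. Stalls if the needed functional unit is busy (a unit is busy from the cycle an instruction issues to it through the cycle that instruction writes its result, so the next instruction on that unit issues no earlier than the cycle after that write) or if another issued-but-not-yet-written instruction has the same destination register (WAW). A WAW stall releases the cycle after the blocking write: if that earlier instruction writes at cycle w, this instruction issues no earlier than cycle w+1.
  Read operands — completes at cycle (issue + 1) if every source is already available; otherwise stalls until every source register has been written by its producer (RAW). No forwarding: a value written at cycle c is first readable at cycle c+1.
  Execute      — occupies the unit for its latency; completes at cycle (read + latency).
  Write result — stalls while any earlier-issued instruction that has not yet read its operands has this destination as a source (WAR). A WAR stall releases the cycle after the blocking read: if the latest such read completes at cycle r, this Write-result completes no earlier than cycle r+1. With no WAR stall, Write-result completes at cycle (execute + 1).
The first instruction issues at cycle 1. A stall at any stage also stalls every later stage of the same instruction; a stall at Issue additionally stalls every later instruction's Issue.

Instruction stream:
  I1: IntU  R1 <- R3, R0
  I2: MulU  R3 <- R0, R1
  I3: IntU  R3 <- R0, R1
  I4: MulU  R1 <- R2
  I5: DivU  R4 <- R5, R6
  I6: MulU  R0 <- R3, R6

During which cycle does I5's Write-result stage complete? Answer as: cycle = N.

[I1] 1/2/3/4
[I2] 2/5/8/9  (RAW R1: wait I1 write@4)
[I3] 10/11/12/13  (WAW R3: wait I2 write@9)
[I4] 11/12/15/16
[I5] 12/13/20/21
[I6] 17/18/21/22  (struct: MulU busy until I4 writes@16)

cycle = 21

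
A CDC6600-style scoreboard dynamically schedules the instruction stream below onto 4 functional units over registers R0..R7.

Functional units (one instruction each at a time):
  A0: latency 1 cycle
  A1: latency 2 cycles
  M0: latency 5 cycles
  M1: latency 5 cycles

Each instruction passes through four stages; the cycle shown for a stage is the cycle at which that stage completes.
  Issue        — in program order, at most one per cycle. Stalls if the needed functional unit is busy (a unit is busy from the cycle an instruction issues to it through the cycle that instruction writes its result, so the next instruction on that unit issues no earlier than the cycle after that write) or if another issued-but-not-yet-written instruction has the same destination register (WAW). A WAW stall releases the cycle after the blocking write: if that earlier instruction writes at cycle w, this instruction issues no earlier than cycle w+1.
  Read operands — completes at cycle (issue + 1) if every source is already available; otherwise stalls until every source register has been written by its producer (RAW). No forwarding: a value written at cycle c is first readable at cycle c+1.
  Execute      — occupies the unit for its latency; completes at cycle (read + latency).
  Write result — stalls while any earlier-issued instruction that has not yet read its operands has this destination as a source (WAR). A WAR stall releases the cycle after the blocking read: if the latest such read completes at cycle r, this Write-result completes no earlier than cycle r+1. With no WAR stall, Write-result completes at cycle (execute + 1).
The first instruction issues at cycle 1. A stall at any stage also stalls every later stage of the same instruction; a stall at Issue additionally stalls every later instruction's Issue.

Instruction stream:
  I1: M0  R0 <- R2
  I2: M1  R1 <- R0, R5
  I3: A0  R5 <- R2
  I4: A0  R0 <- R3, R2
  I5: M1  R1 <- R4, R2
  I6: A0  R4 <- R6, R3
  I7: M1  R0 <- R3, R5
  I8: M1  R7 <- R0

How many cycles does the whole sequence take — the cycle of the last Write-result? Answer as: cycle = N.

cycle = 39

I1  is:1  ro:2  ex:7  wr:8
I2  is:2  ro:9  ex:14  wr:15  — RAW R0: wait I1 write@8
I3  is:3  ro:4  ex:5  wr:10  — WAR R5: wait I2 read@9
I4  is:11  ro:12  ex:13  wr:14  — struct: A0 busy until I3 writes@10
I5  is:16  ro:17  ex:22  wr:23  — struct: M1 busy until I2 writes@15
I6  is:17  ro:18  ex:19  wr:20
I7  is:24  ro:25  ex:30  wr:31  — struct: M1 busy until I5 writes@23
I8  is:32  ro:33  ex:38  wr:39  — struct: M1 busy until I7 writes@31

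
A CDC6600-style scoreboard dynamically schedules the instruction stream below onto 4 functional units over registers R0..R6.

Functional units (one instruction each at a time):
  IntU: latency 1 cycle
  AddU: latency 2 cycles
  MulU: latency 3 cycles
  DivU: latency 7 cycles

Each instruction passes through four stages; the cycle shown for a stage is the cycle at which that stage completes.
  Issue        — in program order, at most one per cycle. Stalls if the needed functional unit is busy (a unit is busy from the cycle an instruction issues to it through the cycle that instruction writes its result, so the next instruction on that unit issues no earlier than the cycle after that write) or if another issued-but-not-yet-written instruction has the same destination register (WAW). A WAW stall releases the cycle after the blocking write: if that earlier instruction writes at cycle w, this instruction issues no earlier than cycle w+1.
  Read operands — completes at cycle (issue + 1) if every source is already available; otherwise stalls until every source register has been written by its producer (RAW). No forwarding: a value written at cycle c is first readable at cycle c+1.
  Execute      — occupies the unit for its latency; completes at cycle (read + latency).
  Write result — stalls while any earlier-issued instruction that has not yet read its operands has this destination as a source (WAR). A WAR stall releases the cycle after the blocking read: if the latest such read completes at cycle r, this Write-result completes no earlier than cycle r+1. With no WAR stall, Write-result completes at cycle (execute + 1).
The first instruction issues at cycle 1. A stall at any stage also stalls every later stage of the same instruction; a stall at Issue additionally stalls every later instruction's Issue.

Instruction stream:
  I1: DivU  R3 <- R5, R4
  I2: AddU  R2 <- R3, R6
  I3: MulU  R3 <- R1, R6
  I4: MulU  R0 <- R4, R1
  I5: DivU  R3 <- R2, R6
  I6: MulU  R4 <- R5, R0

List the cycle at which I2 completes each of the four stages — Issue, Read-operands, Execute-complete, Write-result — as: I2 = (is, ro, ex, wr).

I2 = (2, 11, 13, 14)

  I1 | 1 | 2 | 9 | 10
  I2 | 2 | 11 | 13 | 14   RAW R3: wait I1 write@10
  I3 | 11 | 12 | 15 | 16   WAW R3: wait I1 write@10
  I4 | 17 | 18 | 21 | 22   struct: MulU busy until I3 writes@16
  I5 | 18 | 19 | 26 | 27
  I6 | 23 | 24 | 27 | 28   struct: MulU busy until I4 writes@22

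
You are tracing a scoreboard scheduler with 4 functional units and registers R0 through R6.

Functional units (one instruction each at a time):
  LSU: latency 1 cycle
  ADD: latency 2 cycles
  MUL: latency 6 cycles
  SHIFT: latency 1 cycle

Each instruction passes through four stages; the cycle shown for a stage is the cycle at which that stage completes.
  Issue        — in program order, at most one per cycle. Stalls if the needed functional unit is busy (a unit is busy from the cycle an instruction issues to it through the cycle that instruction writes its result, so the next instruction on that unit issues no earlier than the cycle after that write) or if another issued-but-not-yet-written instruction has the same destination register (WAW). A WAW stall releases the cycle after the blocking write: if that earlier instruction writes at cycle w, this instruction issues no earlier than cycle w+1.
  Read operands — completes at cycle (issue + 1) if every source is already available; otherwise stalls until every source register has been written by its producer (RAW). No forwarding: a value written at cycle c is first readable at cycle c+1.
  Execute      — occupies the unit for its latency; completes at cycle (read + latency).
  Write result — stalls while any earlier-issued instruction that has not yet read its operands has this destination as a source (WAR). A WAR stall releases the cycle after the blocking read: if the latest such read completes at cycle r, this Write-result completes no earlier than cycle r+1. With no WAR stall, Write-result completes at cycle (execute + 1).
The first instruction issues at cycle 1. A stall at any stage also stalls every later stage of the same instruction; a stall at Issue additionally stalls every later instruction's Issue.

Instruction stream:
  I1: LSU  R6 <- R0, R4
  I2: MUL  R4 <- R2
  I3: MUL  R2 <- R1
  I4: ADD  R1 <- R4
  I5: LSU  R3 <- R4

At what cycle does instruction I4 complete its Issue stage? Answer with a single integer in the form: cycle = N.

cycle = 12

c1: I1 issues→LSU
c2: I1 reads; I2 issues→MUL
c3: I1 exec-done; I2 reads
c4: I1 writes R6
c9: I2 exec-done
c10: I2 writes R4
c11: I3 issues→MUL
c12: I3 reads; I4 issues→ADD
c13: I4 reads; I5 issues→LSU
c14: I5 reads
c15: I4 exec-done; I5 exec-done
c16: I4 writes R1; I5 writes R3
c18: I3 exec-done
c19: I3 writes R2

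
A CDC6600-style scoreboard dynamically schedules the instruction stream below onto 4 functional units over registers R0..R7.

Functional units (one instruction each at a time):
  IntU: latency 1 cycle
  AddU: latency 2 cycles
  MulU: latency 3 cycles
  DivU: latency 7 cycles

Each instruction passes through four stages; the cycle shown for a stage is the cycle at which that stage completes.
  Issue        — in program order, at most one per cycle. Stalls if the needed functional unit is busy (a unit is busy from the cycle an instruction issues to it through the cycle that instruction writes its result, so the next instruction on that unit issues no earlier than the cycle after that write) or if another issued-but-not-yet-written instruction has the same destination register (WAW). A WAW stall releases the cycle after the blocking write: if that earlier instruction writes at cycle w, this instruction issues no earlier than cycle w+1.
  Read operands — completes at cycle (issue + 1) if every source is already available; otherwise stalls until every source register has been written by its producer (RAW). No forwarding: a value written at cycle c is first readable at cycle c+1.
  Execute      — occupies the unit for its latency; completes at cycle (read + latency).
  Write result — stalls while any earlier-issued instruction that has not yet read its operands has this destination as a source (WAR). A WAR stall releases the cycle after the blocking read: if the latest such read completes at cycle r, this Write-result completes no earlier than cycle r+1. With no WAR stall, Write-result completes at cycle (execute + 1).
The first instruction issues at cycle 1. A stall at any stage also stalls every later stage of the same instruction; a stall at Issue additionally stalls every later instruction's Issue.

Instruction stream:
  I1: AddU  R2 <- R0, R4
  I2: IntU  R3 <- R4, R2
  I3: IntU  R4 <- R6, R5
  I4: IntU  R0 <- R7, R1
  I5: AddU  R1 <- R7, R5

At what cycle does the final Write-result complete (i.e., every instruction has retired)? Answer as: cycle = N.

c1: I1→AddU
c2: I1 RO; I2→IntU
c4: I1 EX
c5: I1 WR R2
c6: I2 RO
c7: I2 EX
c8: I2 WR R3
c9: I3→IntU
c10: I3 RO
c11: I3 EX
c12: I3 WR R4
c13: I4→IntU
c14: I4 RO; I5→AddU
c15: I4 EX; I5 RO
c16: I4 WR R0
c17: I5 EX
c18: I5 WR R1

cycle = 18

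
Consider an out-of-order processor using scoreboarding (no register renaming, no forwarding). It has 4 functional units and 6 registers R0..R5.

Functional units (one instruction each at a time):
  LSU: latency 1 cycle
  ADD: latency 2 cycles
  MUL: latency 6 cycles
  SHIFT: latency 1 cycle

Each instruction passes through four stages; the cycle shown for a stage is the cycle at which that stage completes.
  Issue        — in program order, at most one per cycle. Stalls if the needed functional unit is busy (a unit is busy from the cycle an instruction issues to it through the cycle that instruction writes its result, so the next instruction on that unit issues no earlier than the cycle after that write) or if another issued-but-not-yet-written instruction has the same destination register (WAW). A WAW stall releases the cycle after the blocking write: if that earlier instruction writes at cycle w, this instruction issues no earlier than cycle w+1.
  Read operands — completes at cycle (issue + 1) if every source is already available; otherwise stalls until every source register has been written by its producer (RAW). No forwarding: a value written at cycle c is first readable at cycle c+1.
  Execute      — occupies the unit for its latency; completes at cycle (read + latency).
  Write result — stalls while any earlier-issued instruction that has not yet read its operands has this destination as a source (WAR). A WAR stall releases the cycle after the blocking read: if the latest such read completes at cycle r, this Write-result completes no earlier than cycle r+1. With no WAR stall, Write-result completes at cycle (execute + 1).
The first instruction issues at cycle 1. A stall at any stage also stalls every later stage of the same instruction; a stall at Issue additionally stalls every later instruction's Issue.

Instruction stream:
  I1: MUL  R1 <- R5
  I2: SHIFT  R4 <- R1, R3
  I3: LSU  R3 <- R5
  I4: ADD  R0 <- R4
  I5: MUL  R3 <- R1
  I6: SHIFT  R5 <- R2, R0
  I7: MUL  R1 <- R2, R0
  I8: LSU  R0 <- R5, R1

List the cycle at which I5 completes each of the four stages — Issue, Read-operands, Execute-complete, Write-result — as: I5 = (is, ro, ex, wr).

I5 = (12, 13, 19, 20)

cycle 1: I1→MUL
cycle 2: I1 RO; I2→SHIFT
cycle 3: I3→LSU
cycle 4: I3 RO; I4→ADD
cycle 5: I3 EX
cycle 8: I1 EX
cycle 9: I1 WR R1
cycle 10: I2 RO
cycle 11: I2 EX; I3 WR R3
cycle 12: I2 WR R4; I5→MUL
cycle 13: I4 RO; I5 RO; I6→SHIFT
cycle 15: I4 EX
cycle 16: I4 WR R0
cycle 17: I6 RO
cycle 18: I6 EX
cycle 19: I5 EX; I6 WR R5
cycle 20: I5 WR R3
cycle 21: I7→MUL
cycle 22: I7 RO; I8→LSU
cycle 28: I7 EX
cycle 29: I7 WR R1
cycle 30: I8 RO
cycle 31: I8 EX
cycle 32: I8 WR R0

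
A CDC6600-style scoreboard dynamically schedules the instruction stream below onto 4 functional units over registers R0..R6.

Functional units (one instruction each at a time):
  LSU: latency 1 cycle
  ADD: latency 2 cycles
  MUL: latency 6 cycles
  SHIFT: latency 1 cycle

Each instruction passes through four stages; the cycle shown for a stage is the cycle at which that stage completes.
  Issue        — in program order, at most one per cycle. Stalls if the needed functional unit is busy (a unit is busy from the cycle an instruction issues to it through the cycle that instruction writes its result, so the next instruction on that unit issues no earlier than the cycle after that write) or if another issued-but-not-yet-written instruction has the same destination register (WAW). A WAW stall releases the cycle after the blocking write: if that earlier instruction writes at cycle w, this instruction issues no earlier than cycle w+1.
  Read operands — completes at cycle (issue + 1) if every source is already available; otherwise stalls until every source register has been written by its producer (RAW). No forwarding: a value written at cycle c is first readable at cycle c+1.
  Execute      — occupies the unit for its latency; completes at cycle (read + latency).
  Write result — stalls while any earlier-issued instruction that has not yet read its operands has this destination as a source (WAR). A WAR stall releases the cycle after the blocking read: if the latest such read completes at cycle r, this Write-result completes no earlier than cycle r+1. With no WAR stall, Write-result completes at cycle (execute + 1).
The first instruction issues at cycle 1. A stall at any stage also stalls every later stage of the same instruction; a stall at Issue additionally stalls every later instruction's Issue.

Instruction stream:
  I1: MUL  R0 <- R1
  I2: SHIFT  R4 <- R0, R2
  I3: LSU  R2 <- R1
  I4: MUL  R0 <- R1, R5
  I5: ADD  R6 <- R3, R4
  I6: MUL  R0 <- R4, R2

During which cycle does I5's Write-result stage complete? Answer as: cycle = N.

cycle = 16

1) issue 1, read 2, done 8, write 9
2) issue 2, read 10, done 11, write 12  <RAW R0: wait I1 write@9>
3) issue 3, read 4, done 5, write 11  <WAR R2: wait I2 read@10>
4) issue 10, read 11, done 17, write 18  <struct: MUL busy until I1 writes@9>
5) issue 11, read 13, done 15, write 16  <RAW R4: wait I2 write@12>
6) issue 19, read 20, done 26, write 27  <struct: MUL busy until I4 writes@18>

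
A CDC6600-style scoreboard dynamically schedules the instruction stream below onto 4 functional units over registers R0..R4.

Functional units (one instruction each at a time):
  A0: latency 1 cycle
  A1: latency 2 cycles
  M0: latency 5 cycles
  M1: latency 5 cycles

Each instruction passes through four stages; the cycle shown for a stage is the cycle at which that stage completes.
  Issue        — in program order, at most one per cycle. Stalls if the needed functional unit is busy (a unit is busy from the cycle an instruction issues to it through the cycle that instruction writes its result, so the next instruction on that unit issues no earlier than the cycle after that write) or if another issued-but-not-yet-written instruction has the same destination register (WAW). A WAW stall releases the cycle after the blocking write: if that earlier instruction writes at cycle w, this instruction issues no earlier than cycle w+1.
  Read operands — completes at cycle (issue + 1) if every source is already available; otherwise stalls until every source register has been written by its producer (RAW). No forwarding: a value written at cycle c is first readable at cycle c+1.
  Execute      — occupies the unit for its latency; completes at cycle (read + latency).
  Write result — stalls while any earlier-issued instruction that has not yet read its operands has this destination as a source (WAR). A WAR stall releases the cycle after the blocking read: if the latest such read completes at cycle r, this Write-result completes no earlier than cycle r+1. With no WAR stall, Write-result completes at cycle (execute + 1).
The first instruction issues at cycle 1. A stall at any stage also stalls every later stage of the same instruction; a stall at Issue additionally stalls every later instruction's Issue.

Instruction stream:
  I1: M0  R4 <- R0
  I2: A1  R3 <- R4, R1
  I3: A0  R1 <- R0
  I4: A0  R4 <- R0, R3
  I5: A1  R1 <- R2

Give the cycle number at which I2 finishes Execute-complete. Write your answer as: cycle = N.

cycle = 11

I1: IS=1 RO=2 EX=7 WR=8
I2: IS=2 RO=9 EX=11 WR=12  [RAW R4: wait I1 write@8]
I3: IS=3 RO=4 EX=5 WR=10  [WAR R1: wait I2 read@9]
I4: IS=11 RO=13 EX=14 WR=15  [struct: A0 busy until I3 writes@10; RAW R3: wait I2 write@12]
I5: IS=13 RO=14 EX=16 WR=17  [struct: A1 busy until I2 writes@12]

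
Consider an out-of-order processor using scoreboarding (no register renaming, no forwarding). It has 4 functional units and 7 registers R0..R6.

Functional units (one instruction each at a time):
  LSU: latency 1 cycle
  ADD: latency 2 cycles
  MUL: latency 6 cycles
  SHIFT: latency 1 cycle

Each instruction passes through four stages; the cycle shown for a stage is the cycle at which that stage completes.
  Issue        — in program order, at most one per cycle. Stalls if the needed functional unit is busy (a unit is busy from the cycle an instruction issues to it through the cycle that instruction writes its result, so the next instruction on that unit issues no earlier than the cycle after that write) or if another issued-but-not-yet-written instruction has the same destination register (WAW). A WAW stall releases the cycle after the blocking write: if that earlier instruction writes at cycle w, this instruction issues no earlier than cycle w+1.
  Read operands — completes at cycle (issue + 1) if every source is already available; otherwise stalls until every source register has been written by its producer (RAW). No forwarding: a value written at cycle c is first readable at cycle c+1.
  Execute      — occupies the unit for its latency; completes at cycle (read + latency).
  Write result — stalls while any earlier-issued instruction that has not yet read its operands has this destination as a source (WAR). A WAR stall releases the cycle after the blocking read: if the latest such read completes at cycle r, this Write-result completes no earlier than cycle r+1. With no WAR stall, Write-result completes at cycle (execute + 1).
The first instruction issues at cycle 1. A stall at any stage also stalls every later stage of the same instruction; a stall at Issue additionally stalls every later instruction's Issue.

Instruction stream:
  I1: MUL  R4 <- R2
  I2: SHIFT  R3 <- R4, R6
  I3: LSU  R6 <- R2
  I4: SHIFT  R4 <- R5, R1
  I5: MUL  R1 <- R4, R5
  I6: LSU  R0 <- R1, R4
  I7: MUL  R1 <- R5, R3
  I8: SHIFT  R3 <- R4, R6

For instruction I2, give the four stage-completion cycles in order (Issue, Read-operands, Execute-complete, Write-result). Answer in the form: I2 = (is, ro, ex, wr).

c1: I1→MUL
c2: I1 RO | I2→SHIFT
c3: I3→LSU
c4: I3 RO
c5: I3 EX
c8: I1 EX
c9: I1 WR R4
c10: I2 RO
c11: I2 EX | I3 WR R6
c12: I2 WR R3
c13: I4→SHIFT
c14: I4 RO | I5→MUL
c15: I4 EX | I6→LSU
c16: I4 WR R4
c17: I5 RO
c23: I5 EX
c24: I5 WR R1
c25: I6 RO | I7→MUL
c26: I6 EX | I7 RO | I8→SHIFT
c27: I6 WR R0 | I8 RO
c28: I8 EX
c29: I8 WR R3
c32: I7 EX
c33: I7 WR R1

I2 = (2, 10, 11, 12)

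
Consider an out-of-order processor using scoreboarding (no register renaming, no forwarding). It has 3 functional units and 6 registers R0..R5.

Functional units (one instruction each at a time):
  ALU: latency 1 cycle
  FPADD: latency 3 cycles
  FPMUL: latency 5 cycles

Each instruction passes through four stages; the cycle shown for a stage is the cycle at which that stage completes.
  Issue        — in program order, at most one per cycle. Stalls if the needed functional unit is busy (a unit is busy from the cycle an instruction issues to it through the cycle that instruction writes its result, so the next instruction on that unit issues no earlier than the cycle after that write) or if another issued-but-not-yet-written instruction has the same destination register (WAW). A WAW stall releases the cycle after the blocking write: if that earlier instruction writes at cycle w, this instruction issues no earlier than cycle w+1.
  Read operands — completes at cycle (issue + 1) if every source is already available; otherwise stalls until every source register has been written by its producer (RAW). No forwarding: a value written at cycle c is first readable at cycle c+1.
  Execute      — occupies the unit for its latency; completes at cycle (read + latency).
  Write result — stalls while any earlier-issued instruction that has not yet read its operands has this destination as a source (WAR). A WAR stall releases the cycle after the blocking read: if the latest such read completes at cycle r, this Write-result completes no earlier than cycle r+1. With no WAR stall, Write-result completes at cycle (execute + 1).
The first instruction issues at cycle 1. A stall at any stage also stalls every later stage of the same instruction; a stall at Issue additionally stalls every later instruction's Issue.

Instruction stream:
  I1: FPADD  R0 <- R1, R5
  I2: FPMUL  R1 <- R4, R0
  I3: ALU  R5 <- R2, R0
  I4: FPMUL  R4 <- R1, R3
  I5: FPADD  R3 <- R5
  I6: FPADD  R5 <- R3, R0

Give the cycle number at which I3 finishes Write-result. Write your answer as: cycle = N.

cycle = 9

[I1] 1/2/5/6
[I2] 2/7/12/13  (RAW R0: wait I1 write@6)
[I3] 3/7/8/9  (RAW R0: wait I1 write@6)
[I4] 14/15/20/21  (struct: FPMUL busy until I2 writes@13)
[I5] 15/16/19/20
[I6] 21/22/25/26  (struct: FPADD busy until I5 writes@20)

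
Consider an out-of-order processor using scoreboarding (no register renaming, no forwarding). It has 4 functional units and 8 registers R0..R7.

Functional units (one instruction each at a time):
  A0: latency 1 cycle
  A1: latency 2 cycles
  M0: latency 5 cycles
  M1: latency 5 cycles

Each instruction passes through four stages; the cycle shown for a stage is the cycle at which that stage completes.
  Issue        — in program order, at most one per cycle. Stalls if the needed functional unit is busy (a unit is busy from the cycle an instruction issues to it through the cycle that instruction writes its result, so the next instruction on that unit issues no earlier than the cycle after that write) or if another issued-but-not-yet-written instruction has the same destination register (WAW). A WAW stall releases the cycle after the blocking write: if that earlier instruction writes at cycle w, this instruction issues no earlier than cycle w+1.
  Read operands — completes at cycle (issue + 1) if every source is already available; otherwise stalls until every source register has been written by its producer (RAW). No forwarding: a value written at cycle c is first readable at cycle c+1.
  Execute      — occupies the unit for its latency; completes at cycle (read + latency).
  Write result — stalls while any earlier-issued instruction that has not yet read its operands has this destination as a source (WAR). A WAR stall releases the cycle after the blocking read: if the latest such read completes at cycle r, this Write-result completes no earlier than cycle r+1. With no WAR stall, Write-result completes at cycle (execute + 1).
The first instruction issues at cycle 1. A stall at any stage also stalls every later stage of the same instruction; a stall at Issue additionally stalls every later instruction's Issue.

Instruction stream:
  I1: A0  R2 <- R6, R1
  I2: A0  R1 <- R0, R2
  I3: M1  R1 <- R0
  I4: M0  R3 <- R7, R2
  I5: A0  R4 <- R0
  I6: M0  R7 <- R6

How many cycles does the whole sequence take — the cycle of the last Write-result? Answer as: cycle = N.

[I1] 1/2/3/4
[I2] 5/6/7/8  (struct: A0 busy until I1 writes@4)
[I3] 9/10/15/16  (WAW R1: wait I2 write@8)
[I4] 10/11/16/17
[I5] 11/12/13/14
[I6] 18/19/24/25  (struct: M0 busy until I4 writes@17)

cycle = 25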